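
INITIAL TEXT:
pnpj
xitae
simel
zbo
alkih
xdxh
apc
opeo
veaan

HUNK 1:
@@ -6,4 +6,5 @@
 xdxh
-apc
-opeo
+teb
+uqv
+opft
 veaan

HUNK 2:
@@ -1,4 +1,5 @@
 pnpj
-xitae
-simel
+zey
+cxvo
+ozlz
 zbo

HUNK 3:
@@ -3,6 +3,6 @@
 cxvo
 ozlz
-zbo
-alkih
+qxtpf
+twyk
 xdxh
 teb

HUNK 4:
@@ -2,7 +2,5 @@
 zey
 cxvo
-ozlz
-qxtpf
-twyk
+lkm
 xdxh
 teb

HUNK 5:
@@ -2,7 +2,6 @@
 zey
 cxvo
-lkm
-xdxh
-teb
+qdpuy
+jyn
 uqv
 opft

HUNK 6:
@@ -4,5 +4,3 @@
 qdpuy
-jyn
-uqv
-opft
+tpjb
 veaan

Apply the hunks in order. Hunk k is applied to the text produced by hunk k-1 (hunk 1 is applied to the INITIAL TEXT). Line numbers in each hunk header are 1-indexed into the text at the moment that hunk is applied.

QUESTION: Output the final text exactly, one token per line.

Answer: pnpj
zey
cxvo
qdpuy
tpjb
veaan

Derivation:
Hunk 1: at line 6 remove [apc,opeo] add [teb,uqv,opft] -> 10 lines: pnpj xitae simel zbo alkih xdxh teb uqv opft veaan
Hunk 2: at line 1 remove [xitae,simel] add [zey,cxvo,ozlz] -> 11 lines: pnpj zey cxvo ozlz zbo alkih xdxh teb uqv opft veaan
Hunk 3: at line 3 remove [zbo,alkih] add [qxtpf,twyk] -> 11 lines: pnpj zey cxvo ozlz qxtpf twyk xdxh teb uqv opft veaan
Hunk 4: at line 2 remove [ozlz,qxtpf,twyk] add [lkm] -> 9 lines: pnpj zey cxvo lkm xdxh teb uqv opft veaan
Hunk 5: at line 2 remove [lkm,xdxh,teb] add [qdpuy,jyn] -> 8 lines: pnpj zey cxvo qdpuy jyn uqv opft veaan
Hunk 6: at line 4 remove [jyn,uqv,opft] add [tpjb] -> 6 lines: pnpj zey cxvo qdpuy tpjb veaan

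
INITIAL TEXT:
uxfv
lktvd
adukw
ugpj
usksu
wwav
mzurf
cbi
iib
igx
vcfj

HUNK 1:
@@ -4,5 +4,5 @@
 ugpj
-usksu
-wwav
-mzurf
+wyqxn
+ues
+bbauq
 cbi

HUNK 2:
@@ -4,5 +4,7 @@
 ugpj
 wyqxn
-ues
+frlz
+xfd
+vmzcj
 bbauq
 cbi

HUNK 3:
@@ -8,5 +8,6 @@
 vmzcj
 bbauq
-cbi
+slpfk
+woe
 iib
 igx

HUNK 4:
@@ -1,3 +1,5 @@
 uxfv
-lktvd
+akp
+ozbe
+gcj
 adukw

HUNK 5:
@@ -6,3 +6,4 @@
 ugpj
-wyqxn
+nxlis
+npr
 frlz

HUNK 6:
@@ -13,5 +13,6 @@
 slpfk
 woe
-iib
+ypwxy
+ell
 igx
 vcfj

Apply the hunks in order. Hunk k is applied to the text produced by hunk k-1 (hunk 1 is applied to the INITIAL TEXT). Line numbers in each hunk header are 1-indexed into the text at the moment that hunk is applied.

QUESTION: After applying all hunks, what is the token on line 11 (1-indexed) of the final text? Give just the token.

Hunk 1: at line 4 remove [usksu,wwav,mzurf] add [wyqxn,ues,bbauq] -> 11 lines: uxfv lktvd adukw ugpj wyqxn ues bbauq cbi iib igx vcfj
Hunk 2: at line 4 remove [ues] add [frlz,xfd,vmzcj] -> 13 lines: uxfv lktvd adukw ugpj wyqxn frlz xfd vmzcj bbauq cbi iib igx vcfj
Hunk 3: at line 8 remove [cbi] add [slpfk,woe] -> 14 lines: uxfv lktvd adukw ugpj wyqxn frlz xfd vmzcj bbauq slpfk woe iib igx vcfj
Hunk 4: at line 1 remove [lktvd] add [akp,ozbe,gcj] -> 16 lines: uxfv akp ozbe gcj adukw ugpj wyqxn frlz xfd vmzcj bbauq slpfk woe iib igx vcfj
Hunk 5: at line 6 remove [wyqxn] add [nxlis,npr] -> 17 lines: uxfv akp ozbe gcj adukw ugpj nxlis npr frlz xfd vmzcj bbauq slpfk woe iib igx vcfj
Hunk 6: at line 13 remove [iib] add [ypwxy,ell] -> 18 lines: uxfv akp ozbe gcj adukw ugpj nxlis npr frlz xfd vmzcj bbauq slpfk woe ypwxy ell igx vcfj
Final line 11: vmzcj

Answer: vmzcj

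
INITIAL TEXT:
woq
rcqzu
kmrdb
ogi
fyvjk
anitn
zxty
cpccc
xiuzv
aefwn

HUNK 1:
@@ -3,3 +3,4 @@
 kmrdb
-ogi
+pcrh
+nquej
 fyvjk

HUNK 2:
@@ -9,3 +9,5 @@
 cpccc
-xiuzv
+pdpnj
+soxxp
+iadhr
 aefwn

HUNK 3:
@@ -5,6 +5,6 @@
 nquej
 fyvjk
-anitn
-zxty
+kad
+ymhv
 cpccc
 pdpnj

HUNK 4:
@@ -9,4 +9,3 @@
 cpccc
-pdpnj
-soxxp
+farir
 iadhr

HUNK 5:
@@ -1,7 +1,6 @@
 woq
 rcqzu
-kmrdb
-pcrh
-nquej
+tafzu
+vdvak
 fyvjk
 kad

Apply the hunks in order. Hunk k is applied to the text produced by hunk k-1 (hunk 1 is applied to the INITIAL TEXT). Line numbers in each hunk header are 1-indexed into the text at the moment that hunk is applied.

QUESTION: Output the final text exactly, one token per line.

Hunk 1: at line 3 remove [ogi] add [pcrh,nquej] -> 11 lines: woq rcqzu kmrdb pcrh nquej fyvjk anitn zxty cpccc xiuzv aefwn
Hunk 2: at line 9 remove [xiuzv] add [pdpnj,soxxp,iadhr] -> 13 lines: woq rcqzu kmrdb pcrh nquej fyvjk anitn zxty cpccc pdpnj soxxp iadhr aefwn
Hunk 3: at line 5 remove [anitn,zxty] add [kad,ymhv] -> 13 lines: woq rcqzu kmrdb pcrh nquej fyvjk kad ymhv cpccc pdpnj soxxp iadhr aefwn
Hunk 4: at line 9 remove [pdpnj,soxxp] add [farir] -> 12 lines: woq rcqzu kmrdb pcrh nquej fyvjk kad ymhv cpccc farir iadhr aefwn
Hunk 5: at line 1 remove [kmrdb,pcrh,nquej] add [tafzu,vdvak] -> 11 lines: woq rcqzu tafzu vdvak fyvjk kad ymhv cpccc farir iadhr aefwn

Answer: woq
rcqzu
tafzu
vdvak
fyvjk
kad
ymhv
cpccc
farir
iadhr
aefwn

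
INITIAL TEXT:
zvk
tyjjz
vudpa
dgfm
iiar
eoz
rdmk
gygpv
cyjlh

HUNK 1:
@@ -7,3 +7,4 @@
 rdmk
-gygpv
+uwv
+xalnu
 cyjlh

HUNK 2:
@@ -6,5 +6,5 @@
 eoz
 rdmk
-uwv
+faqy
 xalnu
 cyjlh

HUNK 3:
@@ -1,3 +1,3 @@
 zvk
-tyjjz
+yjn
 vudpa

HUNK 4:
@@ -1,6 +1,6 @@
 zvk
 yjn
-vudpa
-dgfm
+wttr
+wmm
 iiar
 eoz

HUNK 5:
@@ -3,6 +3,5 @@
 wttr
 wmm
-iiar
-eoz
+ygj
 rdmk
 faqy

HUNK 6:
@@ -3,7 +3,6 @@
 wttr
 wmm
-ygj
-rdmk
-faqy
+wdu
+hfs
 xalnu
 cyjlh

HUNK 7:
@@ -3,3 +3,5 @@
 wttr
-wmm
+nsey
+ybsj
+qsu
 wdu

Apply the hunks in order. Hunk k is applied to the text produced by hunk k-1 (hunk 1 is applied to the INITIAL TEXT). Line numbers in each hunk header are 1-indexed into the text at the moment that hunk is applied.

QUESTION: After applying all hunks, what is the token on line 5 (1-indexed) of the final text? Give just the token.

Answer: ybsj

Derivation:
Hunk 1: at line 7 remove [gygpv] add [uwv,xalnu] -> 10 lines: zvk tyjjz vudpa dgfm iiar eoz rdmk uwv xalnu cyjlh
Hunk 2: at line 6 remove [uwv] add [faqy] -> 10 lines: zvk tyjjz vudpa dgfm iiar eoz rdmk faqy xalnu cyjlh
Hunk 3: at line 1 remove [tyjjz] add [yjn] -> 10 lines: zvk yjn vudpa dgfm iiar eoz rdmk faqy xalnu cyjlh
Hunk 4: at line 1 remove [vudpa,dgfm] add [wttr,wmm] -> 10 lines: zvk yjn wttr wmm iiar eoz rdmk faqy xalnu cyjlh
Hunk 5: at line 3 remove [iiar,eoz] add [ygj] -> 9 lines: zvk yjn wttr wmm ygj rdmk faqy xalnu cyjlh
Hunk 6: at line 3 remove [ygj,rdmk,faqy] add [wdu,hfs] -> 8 lines: zvk yjn wttr wmm wdu hfs xalnu cyjlh
Hunk 7: at line 3 remove [wmm] add [nsey,ybsj,qsu] -> 10 lines: zvk yjn wttr nsey ybsj qsu wdu hfs xalnu cyjlh
Final line 5: ybsj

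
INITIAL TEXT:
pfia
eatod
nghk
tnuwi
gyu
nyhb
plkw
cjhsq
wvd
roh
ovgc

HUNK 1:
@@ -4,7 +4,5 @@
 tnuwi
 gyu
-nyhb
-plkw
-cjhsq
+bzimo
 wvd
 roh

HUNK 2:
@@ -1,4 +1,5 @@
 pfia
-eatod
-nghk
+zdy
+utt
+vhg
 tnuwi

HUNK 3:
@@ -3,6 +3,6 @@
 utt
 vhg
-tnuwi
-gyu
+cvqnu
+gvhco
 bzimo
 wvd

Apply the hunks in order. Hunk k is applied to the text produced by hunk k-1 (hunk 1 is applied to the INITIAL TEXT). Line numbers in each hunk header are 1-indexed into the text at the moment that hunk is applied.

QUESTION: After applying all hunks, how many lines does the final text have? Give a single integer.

Answer: 10

Derivation:
Hunk 1: at line 4 remove [nyhb,plkw,cjhsq] add [bzimo] -> 9 lines: pfia eatod nghk tnuwi gyu bzimo wvd roh ovgc
Hunk 2: at line 1 remove [eatod,nghk] add [zdy,utt,vhg] -> 10 lines: pfia zdy utt vhg tnuwi gyu bzimo wvd roh ovgc
Hunk 3: at line 3 remove [tnuwi,gyu] add [cvqnu,gvhco] -> 10 lines: pfia zdy utt vhg cvqnu gvhco bzimo wvd roh ovgc
Final line count: 10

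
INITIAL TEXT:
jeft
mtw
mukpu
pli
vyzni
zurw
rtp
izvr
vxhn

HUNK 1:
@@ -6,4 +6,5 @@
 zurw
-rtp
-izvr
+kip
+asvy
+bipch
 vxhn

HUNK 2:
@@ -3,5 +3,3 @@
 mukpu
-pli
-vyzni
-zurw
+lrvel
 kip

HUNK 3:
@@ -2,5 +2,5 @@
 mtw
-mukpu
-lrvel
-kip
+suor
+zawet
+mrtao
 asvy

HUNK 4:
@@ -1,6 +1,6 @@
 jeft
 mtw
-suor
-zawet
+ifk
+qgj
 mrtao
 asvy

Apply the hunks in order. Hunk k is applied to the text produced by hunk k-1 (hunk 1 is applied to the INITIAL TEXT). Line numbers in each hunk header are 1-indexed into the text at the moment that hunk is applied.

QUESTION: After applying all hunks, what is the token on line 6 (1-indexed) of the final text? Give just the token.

Answer: asvy

Derivation:
Hunk 1: at line 6 remove [rtp,izvr] add [kip,asvy,bipch] -> 10 lines: jeft mtw mukpu pli vyzni zurw kip asvy bipch vxhn
Hunk 2: at line 3 remove [pli,vyzni,zurw] add [lrvel] -> 8 lines: jeft mtw mukpu lrvel kip asvy bipch vxhn
Hunk 3: at line 2 remove [mukpu,lrvel,kip] add [suor,zawet,mrtao] -> 8 lines: jeft mtw suor zawet mrtao asvy bipch vxhn
Hunk 4: at line 1 remove [suor,zawet] add [ifk,qgj] -> 8 lines: jeft mtw ifk qgj mrtao asvy bipch vxhn
Final line 6: asvy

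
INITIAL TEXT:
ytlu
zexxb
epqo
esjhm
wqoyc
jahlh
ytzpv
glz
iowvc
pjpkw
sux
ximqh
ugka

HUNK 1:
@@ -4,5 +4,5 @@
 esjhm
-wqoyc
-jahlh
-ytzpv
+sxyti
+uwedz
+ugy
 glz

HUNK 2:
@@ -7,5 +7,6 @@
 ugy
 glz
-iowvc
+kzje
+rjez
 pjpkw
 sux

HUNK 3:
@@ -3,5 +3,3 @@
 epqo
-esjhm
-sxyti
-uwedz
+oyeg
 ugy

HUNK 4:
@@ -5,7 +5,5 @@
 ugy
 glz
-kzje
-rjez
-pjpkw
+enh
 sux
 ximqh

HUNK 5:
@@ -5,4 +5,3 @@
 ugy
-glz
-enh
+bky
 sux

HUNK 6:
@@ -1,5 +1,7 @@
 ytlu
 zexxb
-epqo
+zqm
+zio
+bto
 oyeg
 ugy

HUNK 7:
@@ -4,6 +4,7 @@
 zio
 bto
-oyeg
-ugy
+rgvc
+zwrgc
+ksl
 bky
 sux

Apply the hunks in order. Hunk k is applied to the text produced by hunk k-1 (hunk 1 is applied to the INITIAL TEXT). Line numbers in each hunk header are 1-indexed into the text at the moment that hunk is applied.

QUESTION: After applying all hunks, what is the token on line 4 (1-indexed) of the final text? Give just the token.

Answer: zio

Derivation:
Hunk 1: at line 4 remove [wqoyc,jahlh,ytzpv] add [sxyti,uwedz,ugy] -> 13 lines: ytlu zexxb epqo esjhm sxyti uwedz ugy glz iowvc pjpkw sux ximqh ugka
Hunk 2: at line 7 remove [iowvc] add [kzje,rjez] -> 14 lines: ytlu zexxb epqo esjhm sxyti uwedz ugy glz kzje rjez pjpkw sux ximqh ugka
Hunk 3: at line 3 remove [esjhm,sxyti,uwedz] add [oyeg] -> 12 lines: ytlu zexxb epqo oyeg ugy glz kzje rjez pjpkw sux ximqh ugka
Hunk 4: at line 5 remove [kzje,rjez,pjpkw] add [enh] -> 10 lines: ytlu zexxb epqo oyeg ugy glz enh sux ximqh ugka
Hunk 5: at line 5 remove [glz,enh] add [bky] -> 9 lines: ytlu zexxb epqo oyeg ugy bky sux ximqh ugka
Hunk 6: at line 1 remove [epqo] add [zqm,zio,bto] -> 11 lines: ytlu zexxb zqm zio bto oyeg ugy bky sux ximqh ugka
Hunk 7: at line 4 remove [oyeg,ugy] add [rgvc,zwrgc,ksl] -> 12 lines: ytlu zexxb zqm zio bto rgvc zwrgc ksl bky sux ximqh ugka
Final line 4: zio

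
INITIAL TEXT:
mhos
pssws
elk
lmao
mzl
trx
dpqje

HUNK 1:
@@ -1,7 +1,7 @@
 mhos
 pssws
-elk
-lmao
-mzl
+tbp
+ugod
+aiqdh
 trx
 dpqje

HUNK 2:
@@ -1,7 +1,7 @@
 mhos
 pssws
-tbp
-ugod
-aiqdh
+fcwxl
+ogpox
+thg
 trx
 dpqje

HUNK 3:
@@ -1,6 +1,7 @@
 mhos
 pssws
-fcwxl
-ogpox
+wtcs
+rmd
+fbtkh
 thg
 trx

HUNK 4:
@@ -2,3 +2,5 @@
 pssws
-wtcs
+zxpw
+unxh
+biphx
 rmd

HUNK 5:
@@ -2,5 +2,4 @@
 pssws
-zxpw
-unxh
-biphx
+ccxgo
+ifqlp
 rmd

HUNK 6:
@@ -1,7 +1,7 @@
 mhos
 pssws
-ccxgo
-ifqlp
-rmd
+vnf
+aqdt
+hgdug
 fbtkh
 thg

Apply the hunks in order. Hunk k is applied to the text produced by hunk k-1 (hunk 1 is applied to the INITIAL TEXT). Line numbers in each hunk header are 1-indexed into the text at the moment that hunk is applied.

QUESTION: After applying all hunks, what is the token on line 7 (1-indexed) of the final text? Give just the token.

Hunk 1: at line 1 remove [elk,lmao,mzl] add [tbp,ugod,aiqdh] -> 7 lines: mhos pssws tbp ugod aiqdh trx dpqje
Hunk 2: at line 1 remove [tbp,ugod,aiqdh] add [fcwxl,ogpox,thg] -> 7 lines: mhos pssws fcwxl ogpox thg trx dpqje
Hunk 3: at line 1 remove [fcwxl,ogpox] add [wtcs,rmd,fbtkh] -> 8 lines: mhos pssws wtcs rmd fbtkh thg trx dpqje
Hunk 4: at line 2 remove [wtcs] add [zxpw,unxh,biphx] -> 10 lines: mhos pssws zxpw unxh biphx rmd fbtkh thg trx dpqje
Hunk 5: at line 2 remove [zxpw,unxh,biphx] add [ccxgo,ifqlp] -> 9 lines: mhos pssws ccxgo ifqlp rmd fbtkh thg trx dpqje
Hunk 6: at line 1 remove [ccxgo,ifqlp,rmd] add [vnf,aqdt,hgdug] -> 9 lines: mhos pssws vnf aqdt hgdug fbtkh thg trx dpqje
Final line 7: thg

Answer: thg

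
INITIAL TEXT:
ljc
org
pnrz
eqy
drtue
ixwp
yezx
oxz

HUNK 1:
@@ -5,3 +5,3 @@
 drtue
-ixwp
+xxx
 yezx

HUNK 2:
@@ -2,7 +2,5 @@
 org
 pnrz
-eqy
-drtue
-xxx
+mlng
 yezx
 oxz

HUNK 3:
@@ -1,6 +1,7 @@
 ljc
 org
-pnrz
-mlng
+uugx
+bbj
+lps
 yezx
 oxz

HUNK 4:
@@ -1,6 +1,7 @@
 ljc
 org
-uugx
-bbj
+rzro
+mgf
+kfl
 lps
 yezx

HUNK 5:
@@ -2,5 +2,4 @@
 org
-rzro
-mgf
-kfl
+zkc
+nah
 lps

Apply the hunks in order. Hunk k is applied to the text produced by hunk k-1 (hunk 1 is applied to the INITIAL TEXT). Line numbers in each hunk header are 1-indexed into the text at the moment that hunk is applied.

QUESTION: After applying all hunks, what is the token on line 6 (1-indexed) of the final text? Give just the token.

Answer: yezx

Derivation:
Hunk 1: at line 5 remove [ixwp] add [xxx] -> 8 lines: ljc org pnrz eqy drtue xxx yezx oxz
Hunk 2: at line 2 remove [eqy,drtue,xxx] add [mlng] -> 6 lines: ljc org pnrz mlng yezx oxz
Hunk 3: at line 1 remove [pnrz,mlng] add [uugx,bbj,lps] -> 7 lines: ljc org uugx bbj lps yezx oxz
Hunk 4: at line 1 remove [uugx,bbj] add [rzro,mgf,kfl] -> 8 lines: ljc org rzro mgf kfl lps yezx oxz
Hunk 5: at line 2 remove [rzro,mgf,kfl] add [zkc,nah] -> 7 lines: ljc org zkc nah lps yezx oxz
Final line 6: yezx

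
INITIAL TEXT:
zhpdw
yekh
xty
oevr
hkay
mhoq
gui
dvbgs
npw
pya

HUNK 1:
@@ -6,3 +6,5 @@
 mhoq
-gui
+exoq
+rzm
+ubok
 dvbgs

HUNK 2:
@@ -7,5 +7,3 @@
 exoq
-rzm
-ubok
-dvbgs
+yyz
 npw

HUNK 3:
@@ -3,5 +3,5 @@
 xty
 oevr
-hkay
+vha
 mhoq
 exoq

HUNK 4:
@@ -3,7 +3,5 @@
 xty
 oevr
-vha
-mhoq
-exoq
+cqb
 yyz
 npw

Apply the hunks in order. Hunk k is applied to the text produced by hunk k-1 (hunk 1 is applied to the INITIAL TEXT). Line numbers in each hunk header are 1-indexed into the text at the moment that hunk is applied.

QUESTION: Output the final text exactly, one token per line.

Hunk 1: at line 6 remove [gui] add [exoq,rzm,ubok] -> 12 lines: zhpdw yekh xty oevr hkay mhoq exoq rzm ubok dvbgs npw pya
Hunk 2: at line 7 remove [rzm,ubok,dvbgs] add [yyz] -> 10 lines: zhpdw yekh xty oevr hkay mhoq exoq yyz npw pya
Hunk 3: at line 3 remove [hkay] add [vha] -> 10 lines: zhpdw yekh xty oevr vha mhoq exoq yyz npw pya
Hunk 4: at line 3 remove [vha,mhoq,exoq] add [cqb] -> 8 lines: zhpdw yekh xty oevr cqb yyz npw pya

Answer: zhpdw
yekh
xty
oevr
cqb
yyz
npw
pya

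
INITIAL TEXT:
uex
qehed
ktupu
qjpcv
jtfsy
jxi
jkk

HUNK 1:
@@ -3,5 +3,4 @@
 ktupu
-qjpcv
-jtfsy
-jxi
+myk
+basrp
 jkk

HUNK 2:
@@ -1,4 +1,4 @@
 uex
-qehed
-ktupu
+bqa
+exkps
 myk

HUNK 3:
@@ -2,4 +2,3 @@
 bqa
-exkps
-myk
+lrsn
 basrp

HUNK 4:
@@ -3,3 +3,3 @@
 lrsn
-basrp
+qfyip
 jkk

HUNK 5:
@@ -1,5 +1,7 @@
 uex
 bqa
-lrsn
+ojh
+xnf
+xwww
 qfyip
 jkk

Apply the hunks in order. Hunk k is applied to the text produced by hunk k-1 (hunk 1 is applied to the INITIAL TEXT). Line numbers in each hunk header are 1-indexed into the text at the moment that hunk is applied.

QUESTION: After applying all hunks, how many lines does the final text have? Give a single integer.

Answer: 7

Derivation:
Hunk 1: at line 3 remove [qjpcv,jtfsy,jxi] add [myk,basrp] -> 6 lines: uex qehed ktupu myk basrp jkk
Hunk 2: at line 1 remove [qehed,ktupu] add [bqa,exkps] -> 6 lines: uex bqa exkps myk basrp jkk
Hunk 3: at line 2 remove [exkps,myk] add [lrsn] -> 5 lines: uex bqa lrsn basrp jkk
Hunk 4: at line 3 remove [basrp] add [qfyip] -> 5 lines: uex bqa lrsn qfyip jkk
Hunk 5: at line 1 remove [lrsn] add [ojh,xnf,xwww] -> 7 lines: uex bqa ojh xnf xwww qfyip jkk
Final line count: 7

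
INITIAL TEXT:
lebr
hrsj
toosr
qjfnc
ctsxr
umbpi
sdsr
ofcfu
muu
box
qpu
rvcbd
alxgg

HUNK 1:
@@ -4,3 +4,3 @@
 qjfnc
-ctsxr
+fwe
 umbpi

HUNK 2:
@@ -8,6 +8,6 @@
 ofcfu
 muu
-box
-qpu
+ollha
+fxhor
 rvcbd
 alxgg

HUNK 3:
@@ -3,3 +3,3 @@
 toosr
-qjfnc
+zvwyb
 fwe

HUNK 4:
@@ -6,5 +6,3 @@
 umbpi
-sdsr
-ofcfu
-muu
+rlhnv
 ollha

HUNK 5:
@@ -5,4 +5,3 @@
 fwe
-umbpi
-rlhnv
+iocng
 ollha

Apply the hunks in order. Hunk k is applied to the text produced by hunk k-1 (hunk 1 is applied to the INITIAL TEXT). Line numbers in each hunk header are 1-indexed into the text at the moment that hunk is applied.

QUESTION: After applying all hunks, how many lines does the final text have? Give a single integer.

Hunk 1: at line 4 remove [ctsxr] add [fwe] -> 13 lines: lebr hrsj toosr qjfnc fwe umbpi sdsr ofcfu muu box qpu rvcbd alxgg
Hunk 2: at line 8 remove [box,qpu] add [ollha,fxhor] -> 13 lines: lebr hrsj toosr qjfnc fwe umbpi sdsr ofcfu muu ollha fxhor rvcbd alxgg
Hunk 3: at line 3 remove [qjfnc] add [zvwyb] -> 13 lines: lebr hrsj toosr zvwyb fwe umbpi sdsr ofcfu muu ollha fxhor rvcbd alxgg
Hunk 4: at line 6 remove [sdsr,ofcfu,muu] add [rlhnv] -> 11 lines: lebr hrsj toosr zvwyb fwe umbpi rlhnv ollha fxhor rvcbd alxgg
Hunk 5: at line 5 remove [umbpi,rlhnv] add [iocng] -> 10 lines: lebr hrsj toosr zvwyb fwe iocng ollha fxhor rvcbd alxgg
Final line count: 10

Answer: 10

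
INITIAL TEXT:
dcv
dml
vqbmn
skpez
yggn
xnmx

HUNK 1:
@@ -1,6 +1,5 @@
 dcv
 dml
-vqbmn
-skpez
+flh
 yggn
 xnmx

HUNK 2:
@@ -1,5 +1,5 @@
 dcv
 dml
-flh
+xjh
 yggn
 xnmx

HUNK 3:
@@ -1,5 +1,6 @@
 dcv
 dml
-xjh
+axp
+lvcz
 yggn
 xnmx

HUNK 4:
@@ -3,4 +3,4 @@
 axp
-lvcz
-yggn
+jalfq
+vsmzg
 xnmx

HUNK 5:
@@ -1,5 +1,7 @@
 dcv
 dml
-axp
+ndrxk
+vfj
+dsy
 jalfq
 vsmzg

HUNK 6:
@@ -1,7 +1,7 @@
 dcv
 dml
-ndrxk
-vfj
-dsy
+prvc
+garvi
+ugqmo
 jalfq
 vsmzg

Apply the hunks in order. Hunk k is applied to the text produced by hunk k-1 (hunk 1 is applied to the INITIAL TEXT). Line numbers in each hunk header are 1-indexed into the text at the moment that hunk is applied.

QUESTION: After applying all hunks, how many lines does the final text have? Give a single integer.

Hunk 1: at line 1 remove [vqbmn,skpez] add [flh] -> 5 lines: dcv dml flh yggn xnmx
Hunk 2: at line 1 remove [flh] add [xjh] -> 5 lines: dcv dml xjh yggn xnmx
Hunk 3: at line 1 remove [xjh] add [axp,lvcz] -> 6 lines: dcv dml axp lvcz yggn xnmx
Hunk 4: at line 3 remove [lvcz,yggn] add [jalfq,vsmzg] -> 6 lines: dcv dml axp jalfq vsmzg xnmx
Hunk 5: at line 1 remove [axp] add [ndrxk,vfj,dsy] -> 8 lines: dcv dml ndrxk vfj dsy jalfq vsmzg xnmx
Hunk 6: at line 1 remove [ndrxk,vfj,dsy] add [prvc,garvi,ugqmo] -> 8 lines: dcv dml prvc garvi ugqmo jalfq vsmzg xnmx
Final line count: 8

Answer: 8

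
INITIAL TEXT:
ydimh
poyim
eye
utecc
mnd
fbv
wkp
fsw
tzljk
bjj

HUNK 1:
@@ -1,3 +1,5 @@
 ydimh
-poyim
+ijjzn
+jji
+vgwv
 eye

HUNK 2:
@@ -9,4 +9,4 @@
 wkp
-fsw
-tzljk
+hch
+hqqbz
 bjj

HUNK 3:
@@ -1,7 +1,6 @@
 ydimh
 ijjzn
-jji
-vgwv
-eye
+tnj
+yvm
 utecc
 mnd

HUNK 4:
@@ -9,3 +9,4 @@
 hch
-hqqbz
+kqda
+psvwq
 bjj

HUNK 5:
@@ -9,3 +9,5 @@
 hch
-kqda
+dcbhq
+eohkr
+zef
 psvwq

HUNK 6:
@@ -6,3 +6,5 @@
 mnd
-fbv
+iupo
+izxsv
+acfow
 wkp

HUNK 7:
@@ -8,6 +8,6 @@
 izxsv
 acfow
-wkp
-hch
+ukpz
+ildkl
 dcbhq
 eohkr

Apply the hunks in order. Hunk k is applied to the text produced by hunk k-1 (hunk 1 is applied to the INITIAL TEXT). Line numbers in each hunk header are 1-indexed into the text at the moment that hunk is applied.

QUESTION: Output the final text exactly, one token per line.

Answer: ydimh
ijjzn
tnj
yvm
utecc
mnd
iupo
izxsv
acfow
ukpz
ildkl
dcbhq
eohkr
zef
psvwq
bjj

Derivation:
Hunk 1: at line 1 remove [poyim] add [ijjzn,jji,vgwv] -> 12 lines: ydimh ijjzn jji vgwv eye utecc mnd fbv wkp fsw tzljk bjj
Hunk 2: at line 9 remove [fsw,tzljk] add [hch,hqqbz] -> 12 lines: ydimh ijjzn jji vgwv eye utecc mnd fbv wkp hch hqqbz bjj
Hunk 3: at line 1 remove [jji,vgwv,eye] add [tnj,yvm] -> 11 lines: ydimh ijjzn tnj yvm utecc mnd fbv wkp hch hqqbz bjj
Hunk 4: at line 9 remove [hqqbz] add [kqda,psvwq] -> 12 lines: ydimh ijjzn tnj yvm utecc mnd fbv wkp hch kqda psvwq bjj
Hunk 5: at line 9 remove [kqda] add [dcbhq,eohkr,zef] -> 14 lines: ydimh ijjzn tnj yvm utecc mnd fbv wkp hch dcbhq eohkr zef psvwq bjj
Hunk 6: at line 6 remove [fbv] add [iupo,izxsv,acfow] -> 16 lines: ydimh ijjzn tnj yvm utecc mnd iupo izxsv acfow wkp hch dcbhq eohkr zef psvwq bjj
Hunk 7: at line 8 remove [wkp,hch] add [ukpz,ildkl] -> 16 lines: ydimh ijjzn tnj yvm utecc mnd iupo izxsv acfow ukpz ildkl dcbhq eohkr zef psvwq bjj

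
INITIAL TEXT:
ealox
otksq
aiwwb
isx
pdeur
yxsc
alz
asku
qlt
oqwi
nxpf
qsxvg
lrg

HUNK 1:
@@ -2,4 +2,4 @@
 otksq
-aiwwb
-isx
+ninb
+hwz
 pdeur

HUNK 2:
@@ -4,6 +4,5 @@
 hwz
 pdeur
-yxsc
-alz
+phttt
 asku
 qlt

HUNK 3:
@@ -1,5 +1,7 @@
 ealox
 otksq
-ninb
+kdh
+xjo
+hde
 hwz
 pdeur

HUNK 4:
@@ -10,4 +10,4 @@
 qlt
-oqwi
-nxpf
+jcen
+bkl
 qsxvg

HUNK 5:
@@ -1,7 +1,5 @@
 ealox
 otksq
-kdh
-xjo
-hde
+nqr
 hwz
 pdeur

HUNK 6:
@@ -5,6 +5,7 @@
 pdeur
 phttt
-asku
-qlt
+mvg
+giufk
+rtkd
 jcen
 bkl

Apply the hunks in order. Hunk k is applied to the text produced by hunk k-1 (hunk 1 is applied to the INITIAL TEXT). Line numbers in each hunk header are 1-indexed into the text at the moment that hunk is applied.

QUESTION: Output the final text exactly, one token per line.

Hunk 1: at line 2 remove [aiwwb,isx] add [ninb,hwz] -> 13 lines: ealox otksq ninb hwz pdeur yxsc alz asku qlt oqwi nxpf qsxvg lrg
Hunk 2: at line 4 remove [yxsc,alz] add [phttt] -> 12 lines: ealox otksq ninb hwz pdeur phttt asku qlt oqwi nxpf qsxvg lrg
Hunk 3: at line 1 remove [ninb] add [kdh,xjo,hde] -> 14 lines: ealox otksq kdh xjo hde hwz pdeur phttt asku qlt oqwi nxpf qsxvg lrg
Hunk 4: at line 10 remove [oqwi,nxpf] add [jcen,bkl] -> 14 lines: ealox otksq kdh xjo hde hwz pdeur phttt asku qlt jcen bkl qsxvg lrg
Hunk 5: at line 1 remove [kdh,xjo,hde] add [nqr] -> 12 lines: ealox otksq nqr hwz pdeur phttt asku qlt jcen bkl qsxvg lrg
Hunk 6: at line 5 remove [asku,qlt] add [mvg,giufk,rtkd] -> 13 lines: ealox otksq nqr hwz pdeur phttt mvg giufk rtkd jcen bkl qsxvg lrg

Answer: ealox
otksq
nqr
hwz
pdeur
phttt
mvg
giufk
rtkd
jcen
bkl
qsxvg
lrg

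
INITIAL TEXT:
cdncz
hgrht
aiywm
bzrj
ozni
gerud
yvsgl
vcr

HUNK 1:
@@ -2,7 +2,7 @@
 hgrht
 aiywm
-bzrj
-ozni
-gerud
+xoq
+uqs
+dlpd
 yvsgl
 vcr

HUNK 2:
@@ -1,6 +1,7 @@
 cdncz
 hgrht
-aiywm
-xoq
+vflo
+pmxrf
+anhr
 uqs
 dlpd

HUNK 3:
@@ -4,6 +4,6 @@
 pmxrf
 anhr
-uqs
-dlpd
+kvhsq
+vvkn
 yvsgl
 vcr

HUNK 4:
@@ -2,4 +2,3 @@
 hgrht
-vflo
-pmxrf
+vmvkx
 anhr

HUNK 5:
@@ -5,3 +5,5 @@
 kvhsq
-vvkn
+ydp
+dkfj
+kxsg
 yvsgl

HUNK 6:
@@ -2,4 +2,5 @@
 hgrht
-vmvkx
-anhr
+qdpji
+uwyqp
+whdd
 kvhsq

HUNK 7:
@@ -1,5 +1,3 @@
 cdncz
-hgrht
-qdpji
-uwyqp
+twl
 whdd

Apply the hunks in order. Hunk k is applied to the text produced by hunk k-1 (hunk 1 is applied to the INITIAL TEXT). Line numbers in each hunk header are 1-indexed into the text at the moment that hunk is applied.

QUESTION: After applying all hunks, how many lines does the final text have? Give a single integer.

Hunk 1: at line 2 remove [bzrj,ozni,gerud] add [xoq,uqs,dlpd] -> 8 lines: cdncz hgrht aiywm xoq uqs dlpd yvsgl vcr
Hunk 2: at line 1 remove [aiywm,xoq] add [vflo,pmxrf,anhr] -> 9 lines: cdncz hgrht vflo pmxrf anhr uqs dlpd yvsgl vcr
Hunk 3: at line 4 remove [uqs,dlpd] add [kvhsq,vvkn] -> 9 lines: cdncz hgrht vflo pmxrf anhr kvhsq vvkn yvsgl vcr
Hunk 4: at line 2 remove [vflo,pmxrf] add [vmvkx] -> 8 lines: cdncz hgrht vmvkx anhr kvhsq vvkn yvsgl vcr
Hunk 5: at line 5 remove [vvkn] add [ydp,dkfj,kxsg] -> 10 lines: cdncz hgrht vmvkx anhr kvhsq ydp dkfj kxsg yvsgl vcr
Hunk 6: at line 2 remove [vmvkx,anhr] add [qdpji,uwyqp,whdd] -> 11 lines: cdncz hgrht qdpji uwyqp whdd kvhsq ydp dkfj kxsg yvsgl vcr
Hunk 7: at line 1 remove [hgrht,qdpji,uwyqp] add [twl] -> 9 lines: cdncz twl whdd kvhsq ydp dkfj kxsg yvsgl vcr
Final line count: 9

Answer: 9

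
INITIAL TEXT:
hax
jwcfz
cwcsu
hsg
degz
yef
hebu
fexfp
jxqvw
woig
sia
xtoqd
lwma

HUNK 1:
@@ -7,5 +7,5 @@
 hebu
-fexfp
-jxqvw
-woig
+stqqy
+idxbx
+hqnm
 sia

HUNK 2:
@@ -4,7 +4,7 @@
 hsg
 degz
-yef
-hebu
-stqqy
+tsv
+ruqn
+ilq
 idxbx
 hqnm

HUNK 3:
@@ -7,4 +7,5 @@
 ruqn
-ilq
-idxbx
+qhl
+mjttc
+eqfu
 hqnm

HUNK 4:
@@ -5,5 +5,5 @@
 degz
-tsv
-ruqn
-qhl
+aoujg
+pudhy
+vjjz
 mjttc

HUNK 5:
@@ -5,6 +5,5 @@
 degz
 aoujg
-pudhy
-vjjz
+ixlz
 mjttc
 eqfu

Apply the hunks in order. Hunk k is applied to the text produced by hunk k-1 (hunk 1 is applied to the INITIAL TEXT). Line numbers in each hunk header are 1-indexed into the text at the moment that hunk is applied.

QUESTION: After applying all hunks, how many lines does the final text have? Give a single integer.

Hunk 1: at line 7 remove [fexfp,jxqvw,woig] add [stqqy,idxbx,hqnm] -> 13 lines: hax jwcfz cwcsu hsg degz yef hebu stqqy idxbx hqnm sia xtoqd lwma
Hunk 2: at line 4 remove [yef,hebu,stqqy] add [tsv,ruqn,ilq] -> 13 lines: hax jwcfz cwcsu hsg degz tsv ruqn ilq idxbx hqnm sia xtoqd lwma
Hunk 3: at line 7 remove [ilq,idxbx] add [qhl,mjttc,eqfu] -> 14 lines: hax jwcfz cwcsu hsg degz tsv ruqn qhl mjttc eqfu hqnm sia xtoqd lwma
Hunk 4: at line 5 remove [tsv,ruqn,qhl] add [aoujg,pudhy,vjjz] -> 14 lines: hax jwcfz cwcsu hsg degz aoujg pudhy vjjz mjttc eqfu hqnm sia xtoqd lwma
Hunk 5: at line 5 remove [pudhy,vjjz] add [ixlz] -> 13 lines: hax jwcfz cwcsu hsg degz aoujg ixlz mjttc eqfu hqnm sia xtoqd lwma
Final line count: 13

Answer: 13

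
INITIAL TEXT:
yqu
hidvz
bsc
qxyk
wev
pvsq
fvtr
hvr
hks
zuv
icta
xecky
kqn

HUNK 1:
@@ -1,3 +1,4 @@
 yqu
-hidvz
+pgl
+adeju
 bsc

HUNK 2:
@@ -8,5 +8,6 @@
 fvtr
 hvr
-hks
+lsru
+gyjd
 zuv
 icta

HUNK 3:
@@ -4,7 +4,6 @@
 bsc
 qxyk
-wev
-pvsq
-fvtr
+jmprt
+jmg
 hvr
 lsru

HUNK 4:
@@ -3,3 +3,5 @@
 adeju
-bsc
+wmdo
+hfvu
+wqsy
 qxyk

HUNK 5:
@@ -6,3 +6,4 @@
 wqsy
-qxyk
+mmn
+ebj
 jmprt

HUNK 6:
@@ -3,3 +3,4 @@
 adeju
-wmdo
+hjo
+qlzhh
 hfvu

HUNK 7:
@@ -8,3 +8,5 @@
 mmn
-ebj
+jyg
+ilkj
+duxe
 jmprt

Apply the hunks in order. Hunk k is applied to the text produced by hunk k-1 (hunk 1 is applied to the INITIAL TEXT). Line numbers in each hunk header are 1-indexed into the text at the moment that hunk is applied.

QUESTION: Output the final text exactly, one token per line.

Hunk 1: at line 1 remove [hidvz] add [pgl,adeju] -> 14 lines: yqu pgl adeju bsc qxyk wev pvsq fvtr hvr hks zuv icta xecky kqn
Hunk 2: at line 8 remove [hks] add [lsru,gyjd] -> 15 lines: yqu pgl adeju bsc qxyk wev pvsq fvtr hvr lsru gyjd zuv icta xecky kqn
Hunk 3: at line 4 remove [wev,pvsq,fvtr] add [jmprt,jmg] -> 14 lines: yqu pgl adeju bsc qxyk jmprt jmg hvr lsru gyjd zuv icta xecky kqn
Hunk 4: at line 3 remove [bsc] add [wmdo,hfvu,wqsy] -> 16 lines: yqu pgl adeju wmdo hfvu wqsy qxyk jmprt jmg hvr lsru gyjd zuv icta xecky kqn
Hunk 5: at line 6 remove [qxyk] add [mmn,ebj] -> 17 lines: yqu pgl adeju wmdo hfvu wqsy mmn ebj jmprt jmg hvr lsru gyjd zuv icta xecky kqn
Hunk 6: at line 3 remove [wmdo] add [hjo,qlzhh] -> 18 lines: yqu pgl adeju hjo qlzhh hfvu wqsy mmn ebj jmprt jmg hvr lsru gyjd zuv icta xecky kqn
Hunk 7: at line 8 remove [ebj] add [jyg,ilkj,duxe] -> 20 lines: yqu pgl adeju hjo qlzhh hfvu wqsy mmn jyg ilkj duxe jmprt jmg hvr lsru gyjd zuv icta xecky kqn

Answer: yqu
pgl
adeju
hjo
qlzhh
hfvu
wqsy
mmn
jyg
ilkj
duxe
jmprt
jmg
hvr
lsru
gyjd
zuv
icta
xecky
kqn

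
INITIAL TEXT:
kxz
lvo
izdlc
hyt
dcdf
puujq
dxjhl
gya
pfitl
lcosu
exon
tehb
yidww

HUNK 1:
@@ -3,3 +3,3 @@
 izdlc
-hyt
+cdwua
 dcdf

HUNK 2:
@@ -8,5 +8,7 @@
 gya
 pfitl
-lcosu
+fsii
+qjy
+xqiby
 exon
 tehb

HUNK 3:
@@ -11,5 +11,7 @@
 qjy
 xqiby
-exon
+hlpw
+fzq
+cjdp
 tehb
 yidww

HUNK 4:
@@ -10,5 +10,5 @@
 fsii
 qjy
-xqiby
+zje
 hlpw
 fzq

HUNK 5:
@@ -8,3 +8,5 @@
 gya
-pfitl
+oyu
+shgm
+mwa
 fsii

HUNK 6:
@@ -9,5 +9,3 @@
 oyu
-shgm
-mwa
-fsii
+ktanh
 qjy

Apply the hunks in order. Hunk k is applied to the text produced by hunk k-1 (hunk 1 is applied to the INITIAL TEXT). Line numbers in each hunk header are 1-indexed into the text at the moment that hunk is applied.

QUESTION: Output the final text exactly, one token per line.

Hunk 1: at line 3 remove [hyt] add [cdwua] -> 13 lines: kxz lvo izdlc cdwua dcdf puujq dxjhl gya pfitl lcosu exon tehb yidww
Hunk 2: at line 8 remove [lcosu] add [fsii,qjy,xqiby] -> 15 lines: kxz lvo izdlc cdwua dcdf puujq dxjhl gya pfitl fsii qjy xqiby exon tehb yidww
Hunk 3: at line 11 remove [exon] add [hlpw,fzq,cjdp] -> 17 lines: kxz lvo izdlc cdwua dcdf puujq dxjhl gya pfitl fsii qjy xqiby hlpw fzq cjdp tehb yidww
Hunk 4: at line 10 remove [xqiby] add [zje] -> 17 lines: kxz lvo izdlc cdwua dcdf puujq dxjhl gya pfitl fsii qjy zje hlpw fzq cjdp tehb yidww
Hunk 5: at line 8 remove [pfitl] add [oyu,shgm,mwa] -> 19 lines: kxz lvo izdlc cdwua dcdf puujq dxjhl gya oyu shgm mwa fsii qjy zje hlpw fzq cjdp tehb yidww
Hunk 6: at line 9 remove [shgm,mwa,fsii] add [ktanh] -> 17 lines: kxz lvo izdlc cdwua dcdf puujq dxjhl gya oyu ktanh qjy zje hlpw fzq cjdp tehb yidww

Answer: kxz
lvo
izdlc
cdwua
dcdf
puujq
dxjhl
gya
oyu
ktanh
qjy
zje
hlpw
fzq
cjdp
tehb
yidww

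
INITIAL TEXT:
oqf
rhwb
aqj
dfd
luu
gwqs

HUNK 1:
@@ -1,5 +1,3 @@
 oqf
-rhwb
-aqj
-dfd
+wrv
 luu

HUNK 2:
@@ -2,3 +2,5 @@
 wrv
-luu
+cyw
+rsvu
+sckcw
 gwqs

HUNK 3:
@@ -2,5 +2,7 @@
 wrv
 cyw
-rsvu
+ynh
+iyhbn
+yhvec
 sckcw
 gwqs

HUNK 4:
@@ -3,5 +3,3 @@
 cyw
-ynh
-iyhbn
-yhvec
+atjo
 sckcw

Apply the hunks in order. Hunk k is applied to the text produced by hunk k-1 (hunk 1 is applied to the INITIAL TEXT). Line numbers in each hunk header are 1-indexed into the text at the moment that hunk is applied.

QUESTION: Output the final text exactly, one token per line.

Hunk 1: at line 1 remove [rhwb,aqj,dfd] add [wrv] -> 4 lines: oqf wrv luu gwqs
Hunk 2: at line 2 remove [luu] add [cyw,rsvu,sckcw] -> 6 lines: oqf wrv cyw rsvu sckcw gwqs
Hunk 3: at line 2 remove [rsvu] add [ynh,iyhbn,yhvec] -> 8 lines: oqf wrv cyw ynh iyhbn yhvec sckcw gwqs
Hunk 4: at line 3 remove [ynh,iyhbn,yhvec] add [atjo] -> 6 lines: oqf wrv cyw atjo sckcw gwqs

Answer: oqf
wrv
cyw
atjo
sckcw
gwqs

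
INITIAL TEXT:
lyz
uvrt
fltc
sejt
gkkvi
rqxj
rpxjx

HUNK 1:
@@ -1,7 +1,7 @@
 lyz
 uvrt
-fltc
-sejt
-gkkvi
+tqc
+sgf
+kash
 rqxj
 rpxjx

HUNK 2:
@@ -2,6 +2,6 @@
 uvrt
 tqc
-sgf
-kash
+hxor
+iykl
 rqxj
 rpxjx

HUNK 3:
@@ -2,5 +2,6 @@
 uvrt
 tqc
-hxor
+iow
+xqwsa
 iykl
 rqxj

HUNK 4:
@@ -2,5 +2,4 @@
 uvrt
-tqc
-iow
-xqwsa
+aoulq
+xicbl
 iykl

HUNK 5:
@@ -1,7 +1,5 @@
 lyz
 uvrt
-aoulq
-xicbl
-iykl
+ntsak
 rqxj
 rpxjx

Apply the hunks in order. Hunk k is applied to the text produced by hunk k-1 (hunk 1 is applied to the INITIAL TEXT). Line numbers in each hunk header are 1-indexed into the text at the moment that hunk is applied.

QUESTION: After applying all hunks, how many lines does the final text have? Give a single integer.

Hunk 1: at line 1 remove [fltc,sejt,gkkvi] add [tqc,sgf,kash] -> 7 lines: lyz uvrt tqc sgf kash rqxj rpxjx
Hunk 2: at line 2 remove [sgf,kash] add [hxor,iykl] -> 7 lines: lyz uvrt tqc hxor iykl rqxj rpxjx
Hunk 3: at line 2 remove [hxor] add [iow,xqwsa] -> 8 lines: lyz uvrt tqc iow xqwsa iykl rqxj rpxjx
Hunk 4: at line 2 remove [tqc,iow,xqwsa] add [aoulq,xicbl] -> 7 lines: lyz uvrt aoulq xicbl iykl rqxj rpxjx
Hunk 5: at line 1 remove [aoulq,xicbl,iykl] add [ntsak] -> 5 lines: lyz uvrt ntsak rqxj rpxjx
Final line count: 5

Answer: 5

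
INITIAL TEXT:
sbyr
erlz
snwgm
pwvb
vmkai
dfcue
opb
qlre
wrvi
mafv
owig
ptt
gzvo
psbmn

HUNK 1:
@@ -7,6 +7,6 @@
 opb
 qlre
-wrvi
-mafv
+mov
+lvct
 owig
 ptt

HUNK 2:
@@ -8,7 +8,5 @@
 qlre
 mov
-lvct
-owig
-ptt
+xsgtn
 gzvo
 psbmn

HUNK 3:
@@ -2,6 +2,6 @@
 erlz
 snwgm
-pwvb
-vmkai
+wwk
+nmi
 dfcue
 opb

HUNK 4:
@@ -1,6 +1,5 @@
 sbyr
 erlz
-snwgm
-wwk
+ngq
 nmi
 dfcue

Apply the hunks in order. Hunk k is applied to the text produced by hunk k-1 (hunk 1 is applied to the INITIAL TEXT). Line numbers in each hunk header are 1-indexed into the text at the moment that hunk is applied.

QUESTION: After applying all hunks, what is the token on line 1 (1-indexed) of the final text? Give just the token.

Hunk 1: at line 7 remove [wrvi,mafv] add [mov,lvct] -> 14 lines: sbyr erlz snwgm pwvb vmkai dfcue opb qlre mov lvct owig ptt gzvo psbmn
Hunk 2: at line 8 remove [lvct,owig,ptt] add [xsgtn] -> 12 lines: sbyr erlz snwgm pwvb vmkai dfcue opb qlre mov xsgtn gzvo psbmn
Hunk 3: at line 2 remove [pwvb,vmkai] add [wwk,nmi] -> 12 lines: sbyr erlz snwgm wwk nmi dfcue opb qlre mov xsgtn gzvo psbmn
Hunk 4: at line 1 remove [snwgm,wwk] add [ngq] -> 11 lines: sbyr erlz ngq nmi dfcue opb qlre mov xsgtn gzvo psbmn
Final line 1: sbyr

Answer: sbyr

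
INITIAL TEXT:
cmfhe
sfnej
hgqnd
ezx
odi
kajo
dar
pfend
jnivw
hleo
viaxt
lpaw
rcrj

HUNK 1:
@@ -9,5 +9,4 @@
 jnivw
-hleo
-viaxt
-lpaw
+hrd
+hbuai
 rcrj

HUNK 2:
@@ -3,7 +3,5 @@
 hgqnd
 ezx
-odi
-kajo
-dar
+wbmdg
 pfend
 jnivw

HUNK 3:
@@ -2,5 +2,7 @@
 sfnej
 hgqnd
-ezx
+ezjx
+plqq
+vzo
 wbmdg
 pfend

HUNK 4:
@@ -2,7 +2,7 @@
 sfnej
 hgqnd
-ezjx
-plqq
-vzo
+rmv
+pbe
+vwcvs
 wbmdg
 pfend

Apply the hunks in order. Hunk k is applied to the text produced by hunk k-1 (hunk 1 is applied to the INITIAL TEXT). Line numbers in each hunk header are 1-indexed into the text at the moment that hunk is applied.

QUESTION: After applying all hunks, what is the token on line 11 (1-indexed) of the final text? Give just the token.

Hunk 1: at line 9 remove [hleo,viaxt,lpaw] add [hrd,hbuai] -> 12 lines: cmfhe sfnej hgqnd ezx odi kajo dar pfend jnivw hrd hbuai rcrj
Hunk 2: at line 3 remove [odi,kajo,dar] add [wbmdg] -> 10 lines: cmfhe sfnej hgqnd ezx wbmdg pfend jnivw hrd hbuai rcrj
Hunk 3: at line 2 remove [ezx] add [ezjx,plqq,vzo] -> 12 lines: cmfhe sfnej hgqnd ezjx plqq vzo wbmdg pfend jnivw hrd hbuai rcrj
Hunk 4: at line 2 remove [ezjx,plqq,vzo] add [rmv,pbe,vwcvs] -> 12 lines: cmfhe sfnej hgqnd rmv pbe vwcvs wbmdg pfend jnivw hrd hbuai rcrj
Final line 11: hbuai

Answer: hbuai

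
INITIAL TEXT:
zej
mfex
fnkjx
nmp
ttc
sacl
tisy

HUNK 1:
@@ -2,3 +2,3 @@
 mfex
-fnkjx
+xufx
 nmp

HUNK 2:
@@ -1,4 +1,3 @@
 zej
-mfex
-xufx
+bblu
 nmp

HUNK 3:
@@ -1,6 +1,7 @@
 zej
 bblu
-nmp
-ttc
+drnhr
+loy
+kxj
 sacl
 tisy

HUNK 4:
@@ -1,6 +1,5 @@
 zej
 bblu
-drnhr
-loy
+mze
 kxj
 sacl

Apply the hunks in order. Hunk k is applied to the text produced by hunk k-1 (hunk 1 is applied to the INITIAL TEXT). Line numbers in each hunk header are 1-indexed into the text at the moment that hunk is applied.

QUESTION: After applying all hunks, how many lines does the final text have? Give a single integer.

Hunk 1: at line 2 remove [fnkjx] add [xufx] -> 7 lines: zej mfex xufx nmp ttc sacl tisy
Hunk 2: at line 1 remove [mfex,xufx] add [bblu] -> 6 lines: zej bblu nmp ttc sacl tisy
Hunk 3: at line 1 remove [nmp,ttc] add [drnhr,loy,kxj] -> 7 lines: zej bblu drnhr loy kxj sacl tisy
Hunk 4: at line 1 remove [drnhr,loy] add [mze] -> 6 lines: zej bblu mze kxj sacl tisy
Final line count: 6

Answer: 6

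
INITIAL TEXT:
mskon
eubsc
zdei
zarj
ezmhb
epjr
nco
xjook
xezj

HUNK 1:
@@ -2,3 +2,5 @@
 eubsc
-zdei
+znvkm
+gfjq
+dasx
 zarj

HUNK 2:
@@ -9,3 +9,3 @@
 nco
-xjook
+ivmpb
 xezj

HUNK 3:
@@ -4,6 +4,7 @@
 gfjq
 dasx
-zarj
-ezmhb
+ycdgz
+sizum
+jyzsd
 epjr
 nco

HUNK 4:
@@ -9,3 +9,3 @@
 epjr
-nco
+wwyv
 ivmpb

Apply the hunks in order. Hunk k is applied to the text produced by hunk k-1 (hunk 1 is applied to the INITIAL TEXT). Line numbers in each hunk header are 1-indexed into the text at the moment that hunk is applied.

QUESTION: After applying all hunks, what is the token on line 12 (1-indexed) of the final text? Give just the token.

Hunk 1: at line 2 remove [zdei] add [znvkm,gfjq,dasx] -> 11 lines: mskon eubsc znvkm gfjq dasx zarj ezmhb epjr nco xjook xezj
Hunk 2: at line 9 remove [xjook] add [ivmpb] -> 11 lines: mskon eubsc znvkm gfjq dasx zarj ezmhb epjr nco ivmpb xezj
Hunk 3: at line 4 remove [zarj,ezmhb] add [ycdgz,sizum,jyzsd] -> 12 lines: mskon eubsc znvkm gfjq dasx ycdgz sizum jyzsd epjr nco ivmpb xezj
Hunk 4: at line 9 remove [nco] add [wwyv] -> 12 lines: mskon eubsc znvkm gfjq dasx ycdgz sizum jyzsd epjr wwyv ivmpb xezj
Final line 12: xezj

Answer: xezj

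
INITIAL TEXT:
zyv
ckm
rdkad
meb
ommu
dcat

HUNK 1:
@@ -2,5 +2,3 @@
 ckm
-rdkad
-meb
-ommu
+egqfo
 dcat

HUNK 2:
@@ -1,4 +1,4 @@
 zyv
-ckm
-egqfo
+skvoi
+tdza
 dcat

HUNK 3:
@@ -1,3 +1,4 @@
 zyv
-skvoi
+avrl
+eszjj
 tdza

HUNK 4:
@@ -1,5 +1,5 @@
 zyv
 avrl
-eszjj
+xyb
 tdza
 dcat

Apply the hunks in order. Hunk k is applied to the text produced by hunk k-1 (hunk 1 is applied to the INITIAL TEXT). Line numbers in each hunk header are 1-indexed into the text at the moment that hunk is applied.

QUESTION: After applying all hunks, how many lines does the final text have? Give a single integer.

Hunk 1: at line 2 remove [rdkad,meb,ommu] add [egqfo] -> 4 lines: zyv ckm egqfo dcat
Hunk 2: at line 1 remove [ckm,egqfo] add [skvoi,tdza] -> 4 lines: zyv skvoi tdza dcat
Hunk 3: at line 1 remove [skvoi] add [avrl,eszjj] -> 5 lines: zyv avrl eszjj tdza dcat
Hunk 4: at line 1 remove [eszjj] add [xyb] -> 5 lines: zyv avrl xyb tdza dcat
Final line count: 5

Answer: 5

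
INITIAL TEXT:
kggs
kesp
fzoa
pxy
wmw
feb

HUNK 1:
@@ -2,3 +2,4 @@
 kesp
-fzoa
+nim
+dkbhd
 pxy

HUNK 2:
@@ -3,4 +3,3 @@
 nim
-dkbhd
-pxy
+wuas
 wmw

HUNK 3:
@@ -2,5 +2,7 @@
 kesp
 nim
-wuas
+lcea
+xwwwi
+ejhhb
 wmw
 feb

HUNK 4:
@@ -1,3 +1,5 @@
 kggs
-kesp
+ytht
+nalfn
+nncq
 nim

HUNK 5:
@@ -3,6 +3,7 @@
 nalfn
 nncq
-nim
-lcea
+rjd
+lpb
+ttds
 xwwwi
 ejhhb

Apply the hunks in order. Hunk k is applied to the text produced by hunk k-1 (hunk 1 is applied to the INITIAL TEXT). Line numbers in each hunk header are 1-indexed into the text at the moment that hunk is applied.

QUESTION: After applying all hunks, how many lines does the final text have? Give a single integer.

Hunk 1: at line 2 remove [fzoa] add [nim,dkbhd] -> 7 lines: kggs kesp nim dkbhd pxy wmw feb
Hunk 2: at line 3 remove [dkbhd,pxy] add [wuas] -> 6 lines: kggs kesp nim wuas wmw feb
Hunk 3: at line 2 remove [wuas] add [lcea,xwwwi,ejhhb] -> 8 lines: kggs kesp nim lcea xwwwi ejhhb wmw feb
Hunk 4: at line 1 remove [kesp] add [ytht,nalfn,nncq] -> 10 lines: kggs ytht nalfn nncq nim lcea xwwwi ejhhb wmw feb
Hunk 5: at line 3 remove [nim,lcea] add [rjd,lpb,ttds] -> 11 lines: kggs ytht nalfn nncq rjd lpb ttds xwwwi ejhhb wmw feb
Final line count: 11

Answer: 11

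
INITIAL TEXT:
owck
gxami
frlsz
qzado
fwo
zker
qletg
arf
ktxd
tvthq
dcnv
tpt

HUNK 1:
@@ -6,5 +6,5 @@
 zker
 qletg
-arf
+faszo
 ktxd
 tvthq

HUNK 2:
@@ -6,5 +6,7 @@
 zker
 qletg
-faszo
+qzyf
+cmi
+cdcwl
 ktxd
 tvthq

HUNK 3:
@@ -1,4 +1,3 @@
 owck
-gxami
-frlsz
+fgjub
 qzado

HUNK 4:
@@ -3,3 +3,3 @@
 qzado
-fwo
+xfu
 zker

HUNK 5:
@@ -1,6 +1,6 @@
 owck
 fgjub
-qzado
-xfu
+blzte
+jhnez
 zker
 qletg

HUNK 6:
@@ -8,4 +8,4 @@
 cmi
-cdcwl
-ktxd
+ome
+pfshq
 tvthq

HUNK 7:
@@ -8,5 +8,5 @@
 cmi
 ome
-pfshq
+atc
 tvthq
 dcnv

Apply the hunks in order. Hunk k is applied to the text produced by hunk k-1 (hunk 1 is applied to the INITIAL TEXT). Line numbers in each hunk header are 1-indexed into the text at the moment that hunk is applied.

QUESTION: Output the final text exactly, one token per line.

Hunk 1: at line 6 remove [arf] add [faszo] -> 12 lines: owck gxami frlsz qzado fwo zker qletg faszo ktxd tvthq dcnv tpt
Hunk 2: at line 6 remove [faszo] add [qzyf,cmi,cdcwl] -> 14 lines: owck gxami frlsz qzado fwo zker qletg qzyf cmi cdcwl ktxd tvthq dcnv tpt
Hunk 3: at line 1 remove [gxami,frlsz] add [fgjub] -> 13 lines: owck fgjub qzado fwo zker qletg qzyf cmi cdcwl ktxd tvthq dcnv tpt
Hunk 4: at line 3 remove [fwo] add [xfu] -> 13 lines: owck fgjub qzado xfu zker qletg qzyf cmi cdcwl ktxd tvthq dcnv tpt
Hunk 5: at line 1 remove [qzado,xfu] add [blzte,jhnez] -> 13 lines: owck fgjub blzte jhnez zker qletg qzyf cmi cdcwl ktxd tvthq dcnv tpt
Hunk 6: at line 8 remove [cdcwl,ktxd] add [ome,pfshq] -> 13 lines: owck fgjub blzte jhnez zker qletg qzyf cmi ome pfshq tvthq dcnv tpt
Hunk 7: at line 8 remove [pfshq] add [atc] -> 13 lines: owck fgjub blzte jhnez zker qletg qzyf cmi ome atc tvthq dcnv tpt

Answer: owck
fgjub
blzte
jhnez
zker
qletg
qzyf
cmi
ome
atc
tvthq
dcnv
tpt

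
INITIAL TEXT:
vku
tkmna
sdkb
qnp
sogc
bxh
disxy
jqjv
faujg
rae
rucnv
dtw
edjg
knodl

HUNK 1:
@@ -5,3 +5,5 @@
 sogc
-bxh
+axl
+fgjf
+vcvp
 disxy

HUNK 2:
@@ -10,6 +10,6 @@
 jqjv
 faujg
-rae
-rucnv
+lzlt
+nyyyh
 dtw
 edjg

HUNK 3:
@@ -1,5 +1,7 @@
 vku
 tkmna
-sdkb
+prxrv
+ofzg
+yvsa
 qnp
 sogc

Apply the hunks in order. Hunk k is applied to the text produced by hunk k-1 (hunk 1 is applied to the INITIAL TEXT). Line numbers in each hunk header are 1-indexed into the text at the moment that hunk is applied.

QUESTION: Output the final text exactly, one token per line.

Hunk 1: at line 5 remove [bxh] add [axl,fgjf,vcvp] -> 16 lines: vku tkmna sdkb qnp sogc axl fgjf vcvp disxy jqjv faujg rae rucnv dtw edjg knodl
Hunk 2: at line 10 remove [rae,rucnv] add [lzlt,nyyyh] -> 16 lines: vku tkmna sdkb qnp sogc axl fgjf vcvp disxy jqjv faujg lzlt nyyyh dtw edjg knodl
Hunk 3: at line 1 remove [sdkb] add [prxrv,ofzg,yvsa] -> 18 lines: vku tkmna prxrv ofzg yvsa qnp sogc axl fgjf vcvp disxy jqjv faujg lzlt nyyyh dtw edjg knodl

Answer: vku
tkmna
prxrv
ofzg
yvsa
qnp
sogc
axl
fgjf
vcvp
disxy
jqjv
faujg
lzlt
nyyyh
dtw
edjg
knodl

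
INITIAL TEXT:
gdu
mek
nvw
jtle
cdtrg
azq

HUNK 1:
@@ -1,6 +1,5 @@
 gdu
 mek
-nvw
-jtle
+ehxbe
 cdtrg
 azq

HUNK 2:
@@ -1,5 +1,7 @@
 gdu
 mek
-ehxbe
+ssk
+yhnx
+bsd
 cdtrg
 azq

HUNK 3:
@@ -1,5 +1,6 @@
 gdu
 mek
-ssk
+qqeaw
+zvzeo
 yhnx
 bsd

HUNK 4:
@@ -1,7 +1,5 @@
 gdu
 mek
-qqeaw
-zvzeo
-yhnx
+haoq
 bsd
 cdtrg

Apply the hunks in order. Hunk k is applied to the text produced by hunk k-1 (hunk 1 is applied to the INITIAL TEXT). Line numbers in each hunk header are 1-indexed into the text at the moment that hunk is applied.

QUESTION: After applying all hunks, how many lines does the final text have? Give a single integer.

Answer: 6

Derivation:
Hunk 1: at line 1 remove [nvw,jtle] add [ehxbe] -> 5 lines: gdu mek ehxbe cdtrg azq
Hunk 2: at line 1 remove [ehxbe] add [ssk,yhnx,bsd] -> 7 lines: gdu mek ssk yhnx bsd cdtrg azq
Hunk 3: at line 1 remove [ssk] add [qqeaw,zvzeo] -> 8 lines: gdu mek qqeaw zvzeo yhnx bsd cdtrg azq
Hunk 4: at line 1 remove [qqeaw,zvzeo,yhnx] add [haoq] -> 6 lines: gdu mek haoq bsd cdtrg azq
Final line count: 6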